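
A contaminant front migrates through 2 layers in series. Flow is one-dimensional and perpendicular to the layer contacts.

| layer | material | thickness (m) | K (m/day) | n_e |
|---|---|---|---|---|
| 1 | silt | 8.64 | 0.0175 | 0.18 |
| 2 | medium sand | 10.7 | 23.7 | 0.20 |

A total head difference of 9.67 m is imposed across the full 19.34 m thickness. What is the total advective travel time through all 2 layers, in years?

With flow normal to the layers, continuity requires the same specific discharge q through every layer.
Σ(b_i/K_i) = 8.64/0.0175 + 10.7/23.7 = 494.2 d.
q = Δh / Σ(b_i/K_i) = 9.67 / 494.2 = 0.01957 m/day.
In each layer the seepage velocity is v_i = q/n_i, so the layer transit time is t_i = b_i·n_i / q:
  layer 1 (silt): t_1 = 8.64 × 0.18 / 0.01957 = 79.48 d
  layer 2 (medium sand): t_2 = 10.7 × 0.20 / 0.01957 = 109.4 d
Total t = Σ t_i = 188.8 days = 0.5170 years.

0.517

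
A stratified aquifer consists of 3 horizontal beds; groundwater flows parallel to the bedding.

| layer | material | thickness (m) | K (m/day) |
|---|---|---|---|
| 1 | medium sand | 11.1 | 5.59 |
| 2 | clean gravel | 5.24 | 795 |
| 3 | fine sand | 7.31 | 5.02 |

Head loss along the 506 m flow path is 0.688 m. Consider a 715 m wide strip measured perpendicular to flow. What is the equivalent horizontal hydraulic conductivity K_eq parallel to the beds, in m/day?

180

Flow is parallel to layering, so each bed carries its own Darcy discharge and the transmissivities add.
Σ(K_i·b_i) = 5.59×11.1 + 795×5.24 + 5.02×7.31 = 4265 m²/day.
Total thickness b = 23.65 m, so K_eq = Σ(K_i·b_i)/b = 180.3 m/day.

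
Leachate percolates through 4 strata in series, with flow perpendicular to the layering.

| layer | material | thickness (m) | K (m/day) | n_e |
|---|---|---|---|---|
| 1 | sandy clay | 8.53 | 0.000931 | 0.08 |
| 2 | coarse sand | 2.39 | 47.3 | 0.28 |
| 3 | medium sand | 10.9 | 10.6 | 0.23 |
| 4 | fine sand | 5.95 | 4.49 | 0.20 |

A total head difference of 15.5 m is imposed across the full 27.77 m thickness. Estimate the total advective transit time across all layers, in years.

With flow normal to the layers, continuity requires the same specific discharge q through every layer.
Σ(b_i/K_i) = 8.53/0.000931 + 2.39/47.3 + 10.9/10.6 + 5.95/4.49 = 9165 d.
q = Δh / Σ(b_i/K_i) = 15.5 / 9165 = 0.001691 m/day.
In each layer the seepage velocity is v_i = q/n_i, so the layer transit time is t_i = b_i·n_i / q:
  layer 1 (sandy clay): t_1 = 8.53 × 0.08 / 0.001691 = 403.5 d
  layer 2 (coarse sand): t_2 = 2.39 × 0.28 / 0.001691 = 395.7 d
  layer 3 (medium sand): t_3 = 10.9 × 0.23 / 0.001691 = 1482 d
  layer 4 (fine sand): t_4 = 5.95 × 0.20 / 0.001691 = 703.6 d
Total t = Σ t_i = 2985 days = 8.173 years.

8.17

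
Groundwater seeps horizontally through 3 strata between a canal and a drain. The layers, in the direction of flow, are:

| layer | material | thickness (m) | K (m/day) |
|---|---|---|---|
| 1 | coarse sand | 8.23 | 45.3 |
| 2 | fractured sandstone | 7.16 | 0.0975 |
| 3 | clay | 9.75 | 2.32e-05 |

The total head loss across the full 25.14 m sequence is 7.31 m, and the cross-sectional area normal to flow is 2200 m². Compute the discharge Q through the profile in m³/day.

Flow is perpendicular to layering, so the layers act in series and the equivalent K is the thickness-weighted harmonic mean.
Total thickness L = 8.23 + 7.16 + 9.75 = 25.14 m.
Σ(b_i/K_i) = 8.23/45.3 + 7.16/0.0975 + 9.75/2.32e-05 = 4.203e+05 d.
K_eq = L / Σ(b_i/K_i) = 25.14 / 4.203e+05 = 5.981e-05 m/day.
Q = K_eq · A · (Δh/L) = 5.981e-05 × 2200 × (7.31/25.14) = 0.03826 m³/day.

0.0383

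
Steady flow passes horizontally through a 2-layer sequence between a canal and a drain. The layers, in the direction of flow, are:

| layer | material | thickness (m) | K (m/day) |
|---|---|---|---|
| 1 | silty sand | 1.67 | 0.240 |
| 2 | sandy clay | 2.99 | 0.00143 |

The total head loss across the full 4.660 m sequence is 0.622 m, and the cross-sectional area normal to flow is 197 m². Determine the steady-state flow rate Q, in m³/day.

0.0584

Flow is perpendicular to layering, so the layers act in series and the equivalent K is the thickness-weighted harmonic mean.
Total thickness L = 1.67 + 2.99 = 4.660 m.
Σ(b_i/K_i) = 1.67/0.240 + 2.99/0.00143 = 2098 d.
K_eq = L / Σ(b_i/K_i) = 4.660 / 2098 = 0.002221 m/day.
Q = K_eq · A · (Δh/L) = 0.002221 × 197 × (0.622/4.660) = 0.05841 m³/day.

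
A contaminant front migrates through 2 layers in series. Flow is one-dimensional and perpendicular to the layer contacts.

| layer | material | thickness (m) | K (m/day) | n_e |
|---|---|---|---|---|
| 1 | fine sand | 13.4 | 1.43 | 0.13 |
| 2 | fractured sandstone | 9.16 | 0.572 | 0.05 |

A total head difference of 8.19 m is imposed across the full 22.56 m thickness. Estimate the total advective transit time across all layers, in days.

6.82

With flow normal to the layers, continuity requires the same specific discharge q through every layer.
Σ(b_i/K_i) = 13.4/1.43 + 9.16/0.572 = 25.38 d.
q = Δh / Σ(b_i/K_i) = 8.19 / 25.38 = 0.3226 m/day.
In each layer the seepage velocity is v_i = q/n_i, so the layer transit time is t_i = b_i·n_i / q:
  layer 1 (fine sand): t_1 = 13.4 × 0.13 / 0.3226 = 5.399 d
  layer 2 (fractured sandstone): t_2 = 9.16 × 0.05 / 0.3226 = 1.420 d
Total t = Σ t_i = 6.819 days.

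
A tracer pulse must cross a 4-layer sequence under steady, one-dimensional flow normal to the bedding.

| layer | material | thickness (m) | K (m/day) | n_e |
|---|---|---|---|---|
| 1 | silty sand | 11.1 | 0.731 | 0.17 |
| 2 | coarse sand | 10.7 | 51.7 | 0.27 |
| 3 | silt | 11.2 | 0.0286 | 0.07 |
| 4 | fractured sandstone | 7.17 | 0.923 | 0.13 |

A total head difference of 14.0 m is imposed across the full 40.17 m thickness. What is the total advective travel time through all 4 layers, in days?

192

With flow normal to the layers, continuity requires the same specific discharge q through every layer.
Σ(b_i/K_i) = 11.1/0.731 + 10.7/51.7 + 11.2/0.0286 + 7.17/0.923 = 414.8 d.
q = Δh / Σ(b_i/K_i) = 14.0 / 414.8 = 0.03375 m/day.
In each layer the seepage velocity is v_i = q/n_i, so the layer transit time is t_i = b_i·n_i / q:
  layer 1 (silty sand): t_1 = 11.1 × 0.17 / 0.03375 = 55.90 d
  layer 2 (coarse sand): t_2 = 10.7 × 0.27 / 0.03375 = 85.59 d
  layer 3 (silt): t_3 = 11.2 × 0.07 / 0.03375 = 23.23 d
  layer 4 (fractured sandstone): t_4 = 7.17 × 0.13 / 0.03375 = 27.61 d
Total t = Σ t_i = 192.3 days.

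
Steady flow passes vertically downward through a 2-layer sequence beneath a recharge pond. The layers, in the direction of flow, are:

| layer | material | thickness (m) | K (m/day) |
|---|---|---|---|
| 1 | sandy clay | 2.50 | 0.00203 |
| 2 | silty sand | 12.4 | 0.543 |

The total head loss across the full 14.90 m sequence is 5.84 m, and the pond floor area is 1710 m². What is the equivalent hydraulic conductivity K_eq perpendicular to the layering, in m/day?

Flow is perpendicular to layering, so the layers act in series and the equivalent K is the thickness-weighted harmonic mean.
Total thickness L = 2.50 + 12.4 = 14.90 m.
Σ(b_i/K_i) = 2.50/0.00203 + 12.4/0.543 = 1254 d.
K_eq = L / Σ(b_i/K_i) = 14.90 / 1254 = 0.01188 m/day.

0.0119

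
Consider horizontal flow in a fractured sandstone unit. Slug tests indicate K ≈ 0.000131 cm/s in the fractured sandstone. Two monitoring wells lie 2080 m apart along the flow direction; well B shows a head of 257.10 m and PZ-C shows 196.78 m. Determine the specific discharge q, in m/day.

Convert K: 0.000131 cm/s × 864 = 0.1132 m/day.
Hydraulic gradient i = (257.10 − 196.78) / 2080 = 60.32 / 2080 = 0.02900.
Specific discharge q = K · i = 0.1132 × 0.02900 = 0.003282 m/day.

0.00328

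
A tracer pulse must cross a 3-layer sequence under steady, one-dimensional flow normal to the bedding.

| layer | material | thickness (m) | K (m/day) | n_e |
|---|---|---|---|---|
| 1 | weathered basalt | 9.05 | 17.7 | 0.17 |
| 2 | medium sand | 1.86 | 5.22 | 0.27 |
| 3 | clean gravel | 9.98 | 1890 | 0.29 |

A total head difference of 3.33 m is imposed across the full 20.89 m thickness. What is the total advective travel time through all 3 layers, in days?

With flow normal to the layers, continuity requires the same specific discharge q through every layer.
Σ(b_i/K_i) = 9.05/17.7 + 1.86/5.22 + 9.98/1890 = 0.8729 d.
q = Δh / Σ(b_i/K_i) = 3.33 / 0.8729 = 3.815 m/day.
In each layer the seepage velocity is v_i = q/n_i, so the layer transit time is t_i = b_i·n_i / q:
  layer 1 (weathered basalt): t_1 = 9.05 × 0.17 / 3.815 = 0.4033 d
  layer 2 (medium sand): t_2 = 1.86 × 0.27 / 3.815 = 0.1316 d
  layer 3 (clean gravel): t_3 = 9.98 × 0.29 / 3.815 = 0.7587 d
Total t = Σ t_i = 1.294 days.

1.29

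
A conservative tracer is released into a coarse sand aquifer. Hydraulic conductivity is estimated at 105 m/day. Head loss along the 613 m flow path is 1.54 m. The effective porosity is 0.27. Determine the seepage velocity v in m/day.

0.977

Hydraulic gradient i = Δh / L = 1.54 / 613 = 0.002512.
Darcy flux q = K · i = 105.0 × 0.002512 = 0.2638 m/day.
Seepage velocity v = q / n_e = 0.2638 / 0.27 = 0.9770 m/day.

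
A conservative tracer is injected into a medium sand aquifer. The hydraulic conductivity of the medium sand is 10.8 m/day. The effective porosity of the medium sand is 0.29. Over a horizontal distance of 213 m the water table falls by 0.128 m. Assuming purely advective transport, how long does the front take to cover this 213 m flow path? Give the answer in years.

26.1

Hydraulic gradient i = Δh / L = 0.128 / 213 = 0.0006009.
Darcy flux q = K · i = 10.80 × 0.0006009 = 0.006490 m/day.
Seepage velocity v = q / n_e = 0.006490 / 0.29 = 0.02238 m/day.
Travel time t = L / v = 213 / 0.02238 = 9518 days = 26.06 years.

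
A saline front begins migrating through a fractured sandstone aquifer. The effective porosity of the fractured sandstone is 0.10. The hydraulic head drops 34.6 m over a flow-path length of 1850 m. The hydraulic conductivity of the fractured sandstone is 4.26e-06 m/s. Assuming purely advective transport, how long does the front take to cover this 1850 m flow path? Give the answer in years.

73.6

Convert K: 4.26e-06 m/s × 86400 = 0.3681 m/day.
Hydraulic gradient i = Δh / L = 34.6 / 1850 = 0.01870.
Darcy flux q = K · i = 0.3681 × 0.01870 = 0.006884 m/day.
Seepage velocity v = q / n_e = 0.006884 / 0.10 = 0.06884 m/day.
Travel time t = L / v = 1850 / 0.06884 = 26875 days = 73.58 years.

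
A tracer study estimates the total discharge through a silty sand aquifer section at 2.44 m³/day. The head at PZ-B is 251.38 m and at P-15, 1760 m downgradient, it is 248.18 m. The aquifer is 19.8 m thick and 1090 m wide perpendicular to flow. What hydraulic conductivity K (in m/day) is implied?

Cross-sectional area A = 1090 × 19.8 = 21582 m².
Hydraulic gradient i = (251.38 − 248.18) / 1760 = 3.2 / 1760 = 0.001818.
From Q = K·A·i, K = Q / (A·i) = 2.44 / (21582 × 0.001818) = 0.06218 m/day.

0.0622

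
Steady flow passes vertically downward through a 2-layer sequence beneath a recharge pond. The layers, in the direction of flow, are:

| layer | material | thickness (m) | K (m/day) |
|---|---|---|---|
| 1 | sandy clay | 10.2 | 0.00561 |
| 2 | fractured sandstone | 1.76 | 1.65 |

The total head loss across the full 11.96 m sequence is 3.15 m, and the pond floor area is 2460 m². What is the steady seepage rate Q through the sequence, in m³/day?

4.26

Flow is perpendicular to layering, so the layers act in series and the equivalent K is the thickness-weighted harmonic mean.
Total thickness L = 10.2 + 1.76 = 11.96 m.
Σ(b_i/K_i) = 10.2/0.00561 + 1.76/1.65 = 1819 d.
K_eq = L / Σ(b_i/K_i) = 11.96 / 1819 = 0.006574 m/day.
Q = K_eq · A · (Δh/L) = 0.006574 × 2460 × (3.15/11.96) = 4.259 m³/day.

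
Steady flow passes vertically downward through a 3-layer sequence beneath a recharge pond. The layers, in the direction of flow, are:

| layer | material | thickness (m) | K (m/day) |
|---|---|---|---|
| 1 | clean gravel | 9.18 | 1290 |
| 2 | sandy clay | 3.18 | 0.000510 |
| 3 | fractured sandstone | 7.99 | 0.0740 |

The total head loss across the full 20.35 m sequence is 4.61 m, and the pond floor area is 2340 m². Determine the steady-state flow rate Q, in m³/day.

1.70

Flow is perpendicular to layering, so the layers act in series and the equivalent K is the thickness-weighted harmonic mean.
Total thickness L = 9.18 + 3.18 + 7.99 = 20.35 m.
Σ(b_i/K_i) = 9.18/1290 + 3.18/0.000510 + 7.99/0.0740 = 6343 d.
K_eq = L / Σ(b_i/K_i) = 20.35 / 6343 = 0.003208 m/day.
Q = K_eq · A · (Δh/L) = 0.003208 × 2340 × (4.61/20.35) = 1.701 m³/day.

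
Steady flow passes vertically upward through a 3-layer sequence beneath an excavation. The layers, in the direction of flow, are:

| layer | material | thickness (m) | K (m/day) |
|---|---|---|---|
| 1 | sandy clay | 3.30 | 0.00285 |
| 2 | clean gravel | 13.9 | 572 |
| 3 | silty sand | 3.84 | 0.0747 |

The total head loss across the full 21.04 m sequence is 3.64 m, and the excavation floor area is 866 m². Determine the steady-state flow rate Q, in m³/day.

Flow is perpendicular to layering, so the layers act in series and the equivalent K is the thickness-weighted harmonic mean.
Total thickness L = 3.30 + 13.9 + 3.84 = 21.04 m.
Σ(b_i/K_i) = 3.30/0.00285 + 13.9/572 + 3.84/0.0747 = 1209 d.
K_eq = L / Σ(b_i/K_i) = 21.04 / 1209 = 0.01740 m/day.
Q = K_eq · A · (Δh/L) = 0.01740 × 866 × (3.64/21.04) = 2.607 m³/day.

2.61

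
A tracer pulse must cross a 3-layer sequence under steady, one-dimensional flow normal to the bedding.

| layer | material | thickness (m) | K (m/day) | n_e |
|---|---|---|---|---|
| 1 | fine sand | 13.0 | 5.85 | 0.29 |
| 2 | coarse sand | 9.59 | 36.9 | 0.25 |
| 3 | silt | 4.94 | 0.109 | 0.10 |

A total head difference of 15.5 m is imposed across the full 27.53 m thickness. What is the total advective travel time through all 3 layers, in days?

20.5

With flow normal to the layers, continuity requires the same specific discharge q through every layer.
Σ(b_i/K_i) = 13.0/5.85 + 9.59/36.9 + 4.94/0.109 = 47.80 d.
q = Δh / Σ(b_i/K_i) = 15.5 / 47.80 = 0.3242 m/day.
In each layer the seepage velocity is v_i = q/n_i, so the layer transit time is t_i = b_i·n_i / q:
  layer 1 (fine sand): t_1 = 13.0 × 0.29 / 0.3242 = 11.63 d
  layer 2 (coarse sand): t_2 = 9.59 × 0.25 / 0.3242 = 7.394 d
  layer 3 (silt): t_3 = 4.94 × 0.10 / 0.3242 = 1.524 d
Total t = Σ t_i = 20.54 days.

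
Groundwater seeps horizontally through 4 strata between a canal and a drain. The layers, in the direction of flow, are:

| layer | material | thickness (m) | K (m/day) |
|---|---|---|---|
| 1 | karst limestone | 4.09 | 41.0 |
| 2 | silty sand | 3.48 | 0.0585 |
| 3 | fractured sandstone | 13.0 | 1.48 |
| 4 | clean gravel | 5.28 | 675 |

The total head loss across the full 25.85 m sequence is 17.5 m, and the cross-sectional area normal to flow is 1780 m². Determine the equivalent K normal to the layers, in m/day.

Flow is perpendicular to layering, so the layers act in series and the equivalent K is the thickness-weighted harmonic mean.
Total thickness L = 4.09 + 3.48 + 13.0 + 5.28 = 25.85 m.
Σ(b_i/K_i) = 4.09/41.0 + 3.48/0.0585 + 13.0/1.48 + 5.28/675 = 68.38 d.
K_eq = L / Σ(b_i/K_i) = 25.85 / 68.38 = 0.3780 m/day.

0.378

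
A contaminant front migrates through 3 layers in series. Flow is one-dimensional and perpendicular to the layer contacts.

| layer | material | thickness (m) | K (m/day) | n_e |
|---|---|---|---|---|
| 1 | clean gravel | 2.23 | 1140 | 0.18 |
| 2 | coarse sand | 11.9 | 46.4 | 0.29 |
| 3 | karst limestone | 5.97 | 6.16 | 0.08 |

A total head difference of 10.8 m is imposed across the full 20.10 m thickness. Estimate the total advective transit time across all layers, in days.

0.492

With flow normal to the layers, continuity requires the same specific discharge q through every layer.
Σ(b_i/K_i) = 2.23/1140 + 11.9/46.4 + 5.97/6.16 = 1.228 d.
q = Δh / Σ(b_i/K_i) = 10.8 / 1.228 = 8.798 m/day.
In each layer the seepage velocity is v_i = q/n_i, so the layer transit time is t_i = b_i·n_i / q:
  layer 1 (clean gravel): t_1 = 2.23 × 0.18 / 8.798 = 0.04562 d
  layer 2 (coarse sand): t_2 = 11.9 × 0.29 / 8.798 = 0.3923 d
  layer 3 (karst limestone): t_3 = 5.97 × 0.08 / 8.798 = 0.05429 d
Total t = Σ t_i = 0.4922 days.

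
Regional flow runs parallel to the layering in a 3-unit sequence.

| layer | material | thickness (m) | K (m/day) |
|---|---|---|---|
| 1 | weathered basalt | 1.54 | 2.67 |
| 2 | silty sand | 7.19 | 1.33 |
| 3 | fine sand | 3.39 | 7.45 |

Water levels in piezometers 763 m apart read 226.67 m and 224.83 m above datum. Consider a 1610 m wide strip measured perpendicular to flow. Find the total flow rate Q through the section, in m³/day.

Flow is parallel to layering, so each bed carries its own Darcy discharge and the transmissivities add.
Σ(K_i·b_i) = 2.67×1.54 + 1.33×7.19 + 7.45×3.39 = 38.93 m²/day.
Hydraulic gradient i = (226.67 − 224.83) / 763 = 1.84 / 763 = 0.002412.
Q = Σ(K_i·b_i) · W · i = 38.93 × 1610 × 0.002412 = 151.1 m³/day.

151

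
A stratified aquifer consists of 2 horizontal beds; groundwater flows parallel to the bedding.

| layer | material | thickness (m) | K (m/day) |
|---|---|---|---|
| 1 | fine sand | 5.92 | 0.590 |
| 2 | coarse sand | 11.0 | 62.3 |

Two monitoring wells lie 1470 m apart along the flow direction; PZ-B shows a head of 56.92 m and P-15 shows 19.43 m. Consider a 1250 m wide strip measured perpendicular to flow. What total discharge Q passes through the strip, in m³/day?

Flow is parallel to layering, so each bed carries its own Darcy discharge and the transmissivities add.
Σ(K_i·b_i) = 0.590×5.92 + 62.3×11.0 = 688.8 m²/day.
Hydraulic gradient i = (56.92 − 19.43) / 1470 = 37.49 / 1470 = 0.02550.
Q = Σ(K_i·b_i) · W · i = 688.8 × 1250 × 0.02550 = 21958 m³/day.

22000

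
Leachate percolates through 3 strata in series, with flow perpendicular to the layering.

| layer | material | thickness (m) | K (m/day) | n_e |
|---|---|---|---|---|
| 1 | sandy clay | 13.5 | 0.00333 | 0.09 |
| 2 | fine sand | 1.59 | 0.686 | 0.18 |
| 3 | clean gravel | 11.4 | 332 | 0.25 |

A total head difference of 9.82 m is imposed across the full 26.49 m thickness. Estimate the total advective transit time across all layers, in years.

4.92

With flow normal to the layers, continuity requires the same specific discharge q through every layer.
Σ(b_i/K_i) = 13.5/0.00333 + 1.59/0.686 + 11.4/332 = 4056 d.
q = Δh / Σ(b_i/K_i) = 9.82 / 4056 = 0.002421 m/day.
In each layer the seepage velocity is v_i = q/n_i, so the layer transit time is t_i = b_i·n_i / q:
  layer 1 (sandy clay): t_1 = 13.5 × 0.09 / 0.002421 = 501.9 d
  layer 2 (fine sand): t_2 = 1.59 × 0.18 / 0.002421 = 118.2 d
  layer 3 (clean gravel): t_3 = 11.4 × 0.25 / 0.002421 = 1177 d
Total t = Σ t_i = 1797 days = 4.921 years.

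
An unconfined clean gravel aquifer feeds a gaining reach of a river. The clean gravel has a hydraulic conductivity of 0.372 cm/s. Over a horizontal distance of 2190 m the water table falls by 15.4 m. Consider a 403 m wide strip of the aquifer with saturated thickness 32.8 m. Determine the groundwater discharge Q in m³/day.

29900

Convert K: 0.372 cm/s × 864 = 321.4 m/day.
Cross-sectional area A = 403 × 32.8 = 13218 m².
Hydraulic gradient i = Δh / L = 15.4 / 2190 = 0.007032.
Darcy's law: Q = K · A · i = 321.4 × 13218 × 0.007032 = 29875 m³/day.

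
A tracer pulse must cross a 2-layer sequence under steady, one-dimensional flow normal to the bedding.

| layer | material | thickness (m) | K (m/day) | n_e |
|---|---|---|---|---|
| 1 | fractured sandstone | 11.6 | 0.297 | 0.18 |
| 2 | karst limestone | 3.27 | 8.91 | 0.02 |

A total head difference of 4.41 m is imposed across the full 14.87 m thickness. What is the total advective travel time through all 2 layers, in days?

19.3

With flow normal to the layers, continuity requires the same specific discharge q through every layer.
Σ(b_i/K_i) = 11.6/0.297 + 3.27/8.91 = 39.42 d.
q = Δh / Σ(b_i/K_i) = 4.41 / 39.42 = 0.1119 m/day.
In each layer the seepage velocity is v_i = q/n_i, so the layer transit time is t_i = b_i·n_i / q:
  layer 1 (fractured sandstone): t_1 = 11.6 × 0.18 / 0.1119 = 18.67 d
  layer 2 (karst limestone): t_2 = 3.27 × 0.02 / 0.1119 = 0.5847 d
Total t = Σ t_i = 19.25 days.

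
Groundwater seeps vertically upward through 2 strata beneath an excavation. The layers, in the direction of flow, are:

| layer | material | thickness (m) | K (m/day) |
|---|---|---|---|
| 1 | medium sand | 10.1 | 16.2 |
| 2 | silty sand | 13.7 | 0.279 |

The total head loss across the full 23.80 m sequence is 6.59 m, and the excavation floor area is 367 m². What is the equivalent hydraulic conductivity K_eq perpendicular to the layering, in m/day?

Flow is perpendicular to layering, so the layers act in series and the equivalent K is the thickness-weighted harmonic mean.
Total thickness L = 10.1 + 13.7 = 23.80 m.
Σ(b_i/K_i) = 10.1/16.2 + 13.7/0.279 = 49.73 d.
K_eq = L / Σ(b_i/K_i) = 23.80 / 49.73 = 0.4786 m/day.

0.479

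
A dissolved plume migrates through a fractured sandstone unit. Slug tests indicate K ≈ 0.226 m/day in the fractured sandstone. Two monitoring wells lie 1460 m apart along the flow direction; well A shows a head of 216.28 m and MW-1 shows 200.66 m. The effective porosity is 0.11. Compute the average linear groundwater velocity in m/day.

Hydraulic gradient i = (216.28 − 200.66) / 1460 = 15.62 / 1460 = 0.01070.
Darcy flux q = K · i = 0.2260 × 0.01070 = 0.002418 m/day.
Seepage velocity v = q / n_e = 0.002418 / 0.11 = 0.02198 m/day.

0.0220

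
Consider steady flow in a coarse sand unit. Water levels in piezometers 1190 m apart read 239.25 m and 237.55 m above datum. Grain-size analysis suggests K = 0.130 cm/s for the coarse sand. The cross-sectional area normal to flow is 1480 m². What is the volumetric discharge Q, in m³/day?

237

Convert K: 0.130 cm/s × 864 = 112.3 m/day.
Hydraulic gradient i = (239.25 − 237.55) / 1190 = 1.7 / 1190 = 0.001429.
Darcy's law: Q = K · A · i = 112.3 × 1480 × 0.001429 = 237.5 m³/day.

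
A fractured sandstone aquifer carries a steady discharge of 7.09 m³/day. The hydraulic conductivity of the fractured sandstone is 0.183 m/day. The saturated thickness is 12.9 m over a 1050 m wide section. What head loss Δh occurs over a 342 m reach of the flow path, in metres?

0.978

Cross-sectional area A = 1050 × 12.9 = 13545 m².
From Q = K·A·i, i = Q / (K·A) = 7.09 / (0.1830 × 13545) = 0.002860.
Head loss Δh = i · L = 0.002860 × 342 = 0.9782 m.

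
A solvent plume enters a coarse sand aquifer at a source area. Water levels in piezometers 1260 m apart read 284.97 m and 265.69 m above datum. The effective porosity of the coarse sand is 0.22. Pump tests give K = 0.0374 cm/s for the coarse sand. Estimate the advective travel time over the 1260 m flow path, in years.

1.53

Convert K: 0.0374 cm/s × 864 = 32.31 m/day.
Hydraulic gradient i = (284.97 − 265.69) / 1260 = 19.28 / 1260 = 0.01530.
Darcy flux q = K · i = 32.31 × 0.01530 = 0.4944 m/day.
Seepage velocity v = q / n_e = 0.4944 / 0.22 = 2.247 m/day.
Travel time t = L / v = 1260 / 2.247 = 560.6 days = 1.535 years.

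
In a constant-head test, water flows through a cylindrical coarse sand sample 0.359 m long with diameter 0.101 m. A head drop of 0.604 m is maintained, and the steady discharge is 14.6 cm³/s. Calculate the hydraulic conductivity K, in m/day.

93.6

Cross-sectional area A = π·(d/2)² = π × (0.101/2)² = 0.008012 m².
Convert discharge: 14.6 cm³/s = 1.460e-05 m³/s.
Darcy's law rearranged: K = Q·L / (A·Δh) = 1.460e-05 × 0.359 / (0.008012 × 0.604) = 0.001083 m/s = 93.58 m/day.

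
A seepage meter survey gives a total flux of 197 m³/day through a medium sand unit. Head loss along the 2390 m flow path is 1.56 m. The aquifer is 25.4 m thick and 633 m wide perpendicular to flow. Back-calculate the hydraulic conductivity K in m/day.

18.8

Cross-sectional area A = 633 × 25.4 = 16078 m².
Hydraulic gradient i = Δh / L = 1.56 / 2390 = 0.0006527.
From Q = K·A·i, K = Q / (A·i) = 197 / (16078 × 0.0006527) = 18.77 m/day.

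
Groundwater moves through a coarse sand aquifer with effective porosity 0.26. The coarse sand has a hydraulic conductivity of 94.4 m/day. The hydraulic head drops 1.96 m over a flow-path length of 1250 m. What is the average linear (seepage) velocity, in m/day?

0.569

Hydraulic gradient i = Δh / L = 1.96 / 1250 = 0.001568.
Darcy flux q = K · i = 94.40 × 0.001568 = 0.1480 m/day.
Seepage velocity v = q / n_e = 0.1480 / 0.26 = 0.5693 m/day.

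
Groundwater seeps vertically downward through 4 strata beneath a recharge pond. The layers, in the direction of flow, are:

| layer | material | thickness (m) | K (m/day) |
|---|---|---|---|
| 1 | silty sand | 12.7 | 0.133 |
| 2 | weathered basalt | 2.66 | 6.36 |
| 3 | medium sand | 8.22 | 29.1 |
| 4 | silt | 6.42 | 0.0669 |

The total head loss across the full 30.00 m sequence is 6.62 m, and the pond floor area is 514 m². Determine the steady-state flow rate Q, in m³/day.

17.7

Flow is perpendicular to layering, so the layers act in series and the equivalent K is the thickness-weighted harmonic mean.
Total thickness L = 12.7 + 2.66 + 8.22 + 6.42 = 30.00 m.
Σ(b_i/K_i) = 12.7/0.133 + 2.66/6.36 + 8.22/29.1 + 6.42/0.0669 = 192.2 d.
K_eq = L / Σ(b_i/K_i) = 30.00 / 192.2 = 0.1561 m/day.
Q = K_eq · A · (Δh/L) = 0.1561 × 514 × (6.62/30.00) = 17.71 m³/day.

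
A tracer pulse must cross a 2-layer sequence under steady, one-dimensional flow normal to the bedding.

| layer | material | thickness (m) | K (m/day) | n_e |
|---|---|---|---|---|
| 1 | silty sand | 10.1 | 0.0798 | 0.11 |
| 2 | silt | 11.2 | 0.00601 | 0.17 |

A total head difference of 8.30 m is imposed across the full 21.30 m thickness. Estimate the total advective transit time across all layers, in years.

1.98

With flow normal to the layers, continuity requires the same specific discharge q through every layer.
Σ(b_i/K_i) = 10.1/0.0798 + 11.2/0.00601 = 1990 d.
q = Δh / Σ(b_i/K_i) = 8.30 / 1990 = 0.004171 m/day.
In each layer the seepage velocity is v_i = q/n_i, so the layer transit time is t_i = b_i·n_i / q:
  layer 1 (silty sand): t_1 = 10.1 × 0.11 / 0.004171 = 266.4 d
  layer 2 (silt): t_2 = 11.2 × 0.17 / 0.004171 = 456.5 d
Total t = Σ t_i = 722.9 days = 1.979 years.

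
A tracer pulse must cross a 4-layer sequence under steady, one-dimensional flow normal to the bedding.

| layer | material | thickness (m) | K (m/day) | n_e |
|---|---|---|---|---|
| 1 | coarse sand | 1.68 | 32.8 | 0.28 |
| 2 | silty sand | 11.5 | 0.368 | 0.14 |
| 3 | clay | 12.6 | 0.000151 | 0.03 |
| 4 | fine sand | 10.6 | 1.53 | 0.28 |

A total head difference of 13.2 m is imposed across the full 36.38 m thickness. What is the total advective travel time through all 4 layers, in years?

With flow normal to the layers, continuity requires the same specific discharge q through every layer.
Σ(b_i/K_i) = 1.68/32.8 + 11.5/0.368 + 12.6/0.000151 + 10.6/1.53 = 83482 d.
q = Δh / Σ(b_i/K_i) = 13.2 / 83482 = 0.0001581 m/day.
In each layer the seepage velocity is v_i = q/n_i, so the layer transit time is t_i = b_i·n_i / q:
  layer 1 (coarse sand): t_1 = 1.68 × 0.28 / 0.0001581 = 2975 d
  layer 2 (silty sand): t_2 = 11.5 × 0.14 / 0.0001581 = 10182 d
  layer 3 (clay): t_3 = 12.6 × 0.03 / 0.0001581 = 2391 d
  layer 4 (fine sand): t_4 = 10.6 × 0.28 / 0.0001581 = 18771 d
Total t = Σ t_i = 34319 days = 93.96 years.

94.0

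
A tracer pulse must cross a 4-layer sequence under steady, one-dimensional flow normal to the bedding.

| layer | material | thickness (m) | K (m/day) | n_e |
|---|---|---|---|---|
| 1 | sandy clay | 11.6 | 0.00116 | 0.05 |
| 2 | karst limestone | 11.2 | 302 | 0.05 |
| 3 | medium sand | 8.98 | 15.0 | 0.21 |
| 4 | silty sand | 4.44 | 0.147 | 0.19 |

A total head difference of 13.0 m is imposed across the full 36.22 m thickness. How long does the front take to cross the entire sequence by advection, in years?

8.17

With flow normal to the layers, continuity requires the same specific discharge q through every layer.
Σ(b_i/K_i) = 11.6/0.00116 + 11.2/302 + 8.98/15.0 + 4.44/0.147 = 10031 d.
q = Δh / Σ(b_i/K_i) = 13.0 / 10031 = 0.001296 m/day.
In each layer the seepage velocity is v_i = q/n_i, so the layer transit time is t_i = b_i·n_i / q:
  layer 1 (sandy clay): t_1 = 11.6 × 0.05 / 0.001296 = 447.5 d
  layer 2 (karst limestone): t_2 = 11.2 × 0.05 / 0.001296 = 432.1 d
  layer 3 (medium sand): t_3 = 8.98 × 0.21 / 0.001296 = 1455 d
  layer 4 (silty sand): t_4 = 4.44 × 0.19 / 0.001296 = 650.9 d
Total t = Σ t_i = 2986 days = 8.174 years.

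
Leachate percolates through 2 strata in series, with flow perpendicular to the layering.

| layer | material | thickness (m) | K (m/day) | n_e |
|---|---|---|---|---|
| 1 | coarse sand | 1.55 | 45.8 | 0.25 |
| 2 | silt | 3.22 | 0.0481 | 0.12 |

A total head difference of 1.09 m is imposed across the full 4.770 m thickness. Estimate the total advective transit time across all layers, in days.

47.6

With flow normal to the layers, continuity requires the same specific discharge q through every layer.
Σ(b_i/K_i) = 1.55/45.8 + 3.22/0.0481 = 66.98 d.
q = Δh / Σ(b_i/K_i) = 1.09 / 66.98 = 0.01627 m/day.
In each layer the seepage velocity is v_i = q/n_i, so the layer transit time is t_i = b_i·n_i / q:
  layer 1 (coarse sand): t_1 = 1.55 × 0.25 / 0.01627 = 23.81 d
  layer 2 (silt): t_2 = 3.22 × 0.12 / 0.01627 = 23.74 d
Total t = Σ t_i = 47.55 days.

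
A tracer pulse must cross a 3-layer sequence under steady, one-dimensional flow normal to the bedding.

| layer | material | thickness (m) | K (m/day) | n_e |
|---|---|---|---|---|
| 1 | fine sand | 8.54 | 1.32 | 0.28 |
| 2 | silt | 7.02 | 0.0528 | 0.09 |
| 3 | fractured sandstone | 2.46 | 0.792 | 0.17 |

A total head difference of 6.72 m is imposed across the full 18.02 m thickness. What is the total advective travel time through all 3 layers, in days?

With flow normal to the layers, continuity requires the same specific discharge q through every layer.
Σ(b_i/K_i) = 8.54/1.32 + 7.02/0.0528 + 2.46/0.792 = 142.5 d.
q = Δh / Σ(b_i/K_i) = 6.72 / 142.5 = 0.04715 m/day.
In each layer the seepage velocity is v_i = q/n_i, so the layer transit time is t_i = b_i·n_i / q:
  layer 1 (fine sand): t_1 = 8.54 × 0.28 / 0.04715 = 50.72 d
  layer 2 (silt): t_2 = 7.02 × 0.09 / 0.04715 = 13.40 d
  layer 3 (fractured sandstone): t_3 = 2.46 × 0.17 / 0.04715 = 8.870 d
Total t = Σ t_i = 72.99 days.

73.0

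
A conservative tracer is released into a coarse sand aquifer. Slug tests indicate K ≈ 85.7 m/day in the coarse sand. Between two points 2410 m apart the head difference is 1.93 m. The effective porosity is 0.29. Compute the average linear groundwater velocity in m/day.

Hydraulic gradient i = Δh / L = 1.93 / 2410 = 0.0008008.
Darcy flux q = K · i = 85.70 × 0.0008008 = 0.06863 m/day.
Seepage velocity v = q / n_e = 0.06863 / 0.29 = 0.2367 m/day.

0.237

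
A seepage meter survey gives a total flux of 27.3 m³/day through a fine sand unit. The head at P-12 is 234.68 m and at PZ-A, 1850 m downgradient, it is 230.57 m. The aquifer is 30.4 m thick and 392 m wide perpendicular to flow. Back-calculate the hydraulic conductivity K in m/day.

Cross-sectional area A = 392 × 30.4 = 11917 m².
Hydraulic gradient i = (234.68 − 230.57) / 1850 = 4.11 / 1850 = 0.002222.
From Q = K·A·i, K = Q / (A·i) = 27.3 / (11917 × 0.002222) = 1.031 m/day.

1.03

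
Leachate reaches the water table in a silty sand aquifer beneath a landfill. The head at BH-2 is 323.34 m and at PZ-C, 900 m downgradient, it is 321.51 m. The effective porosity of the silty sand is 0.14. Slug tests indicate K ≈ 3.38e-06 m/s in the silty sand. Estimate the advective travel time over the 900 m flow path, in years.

581

Convert K: 3.38e-06 m/s × 86400 = 0.2920 m/day.
Hydraulic gradient i = (323.34 − 321.51) / 900 = 1.83 / 900 = 0.002033.
Darcy flux q = K · i = 0.2920 × 0.002033 = 0.0005938 m/day.
Seepage velocity v = q / n_e = 0.0005938 / 0.14 = 0.004241 m/day.
Travel time t = L / v = 900 / 0.004241 = 2.122e+05 days = 581.0 years.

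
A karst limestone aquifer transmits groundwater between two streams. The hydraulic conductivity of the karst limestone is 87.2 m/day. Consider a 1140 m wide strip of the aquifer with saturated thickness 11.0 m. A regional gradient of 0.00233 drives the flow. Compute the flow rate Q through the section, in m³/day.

2550

Cross-sectional area A = 1140 × 11.0 = 12540 m².
Hydraulic gradient i = 0.00233.
Darcy's law: Q = K · A · i = 87.20 × 12540 × 0.002330 = 2548 m³/day.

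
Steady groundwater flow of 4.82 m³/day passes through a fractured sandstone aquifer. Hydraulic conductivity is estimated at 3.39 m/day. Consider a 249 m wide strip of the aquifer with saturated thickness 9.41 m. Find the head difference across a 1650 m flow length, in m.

1.00

Cross-sectional area A = 249 × 9.41 = 2343 m².
From Q = K·A·i, i = Q / (K·A) = 4.82 / (3.390 × 2343) = 0.0006068.
Head loss Δh = i · L = 0.0006068 × 1650 = 1.001 m.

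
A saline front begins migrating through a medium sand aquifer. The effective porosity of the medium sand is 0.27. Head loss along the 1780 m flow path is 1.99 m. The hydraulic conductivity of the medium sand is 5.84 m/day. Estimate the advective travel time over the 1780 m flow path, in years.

Hydraulic gradient i = Δh / L = 1.99 / 1780 = 0.001118.
Darcy flux q = K · i = 5.840 × 0.001118 = 0.006529 m/day.
Seepage velocity v = q / n_e = 0.006529 / 0.27 = 0.02418 m/day.
Travel time t = L / v = 1780 / 0.02418 = 73610 days = 201.5 years.

202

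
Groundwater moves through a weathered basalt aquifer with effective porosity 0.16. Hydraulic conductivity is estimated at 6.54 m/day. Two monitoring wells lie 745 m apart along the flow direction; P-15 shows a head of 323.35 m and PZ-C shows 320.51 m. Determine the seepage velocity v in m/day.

0.156

Hydraulic gradient i = (323.35 − 320.51) / 745 = 2.84 / 745 = 0.003812.
Darcy flux q = K · i = 6.540 × 0.003812 = 0.02493 m/day.
Seepage velocity v = q / n_e = 0.02493 / 0.16 = 0.1558 m/day.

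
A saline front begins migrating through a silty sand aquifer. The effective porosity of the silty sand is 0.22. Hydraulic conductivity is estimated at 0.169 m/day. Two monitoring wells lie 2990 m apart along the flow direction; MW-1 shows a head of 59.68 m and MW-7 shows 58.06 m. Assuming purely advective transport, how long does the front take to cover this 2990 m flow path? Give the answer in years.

19700

Hydraulic gradient i = (59.68 − 58.06) / 2990 = 1.62 / 2990 = 0.0005418.
Darcy flux q = K · i = 0.1690 × 0.0005418 = 9.157e-05 m/day.
Seepage velocity v = q / n_e = 9.157e-05 / 0.22 = 0.0004162 m/day.
Travel time t = L / v = 2990 / 0.0004162 = 7.184e+06 days = 19669 years.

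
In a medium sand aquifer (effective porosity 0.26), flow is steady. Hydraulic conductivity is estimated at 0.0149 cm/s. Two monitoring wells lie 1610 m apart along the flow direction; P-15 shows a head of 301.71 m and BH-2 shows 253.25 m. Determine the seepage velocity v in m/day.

Convert K: 0.0149 cm/s × 864 = 12.87 m/day.
Hydraulic gradient i = (301.71 − 253.25) / 1610 = 48.46 / 1610 = 0.03010.
Darcy flux q = K · i = 12.87 × 0.03010 = 0.3875 m/day.
Seepage velocity v = q / n_e = 0.3875 / 0.26 = 1.490 m/day.

1.49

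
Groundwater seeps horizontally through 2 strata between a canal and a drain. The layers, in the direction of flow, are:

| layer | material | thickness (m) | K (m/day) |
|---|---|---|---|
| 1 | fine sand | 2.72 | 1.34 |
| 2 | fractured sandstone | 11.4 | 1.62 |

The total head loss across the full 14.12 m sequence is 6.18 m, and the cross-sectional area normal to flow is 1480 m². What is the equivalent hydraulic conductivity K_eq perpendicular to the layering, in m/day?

Flow is perpendicular to layering, so the layers act in series and the equivalent K is the thickness-weighted harmonic mean.
Total thickness L = 2.72 + 11.4 = 14.12 m.
Σ(b_i/K_i) = 2.72/1.34 + 11.4/1.62 = 9.067 d.
K_eq = L / Σ(b_i/K_i) = 14.12 / 9.067 = 1.557 m/day.

1.56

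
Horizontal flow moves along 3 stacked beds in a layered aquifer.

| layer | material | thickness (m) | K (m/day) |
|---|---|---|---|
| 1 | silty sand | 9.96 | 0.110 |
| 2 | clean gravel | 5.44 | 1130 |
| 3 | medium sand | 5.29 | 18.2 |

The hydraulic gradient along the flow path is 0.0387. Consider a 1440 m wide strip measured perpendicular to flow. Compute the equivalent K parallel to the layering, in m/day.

302

Flow is parallel to layering, so each bed carries its own Darcy discharge and the transmissivities add.
Σ(K_i·b_i) = 0.110×9.96 + 1130×5.44 + 18.2×5.29 = 6245 m²/day.
Total thickness b = 20.69 m, so K_eq = Σ(K_i·b_i)/b = 301.8 m/day.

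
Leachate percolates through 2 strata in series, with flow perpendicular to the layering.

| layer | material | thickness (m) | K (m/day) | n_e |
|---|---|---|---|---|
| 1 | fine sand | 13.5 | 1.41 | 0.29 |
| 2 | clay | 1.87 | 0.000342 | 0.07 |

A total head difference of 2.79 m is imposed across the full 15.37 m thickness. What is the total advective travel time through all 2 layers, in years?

With flow normal to the layers, continuity requires the same specific discharge q through every layer.
Σ(b_i/K_i) = 13.5/1.41 + 1.87/0.000342 = 5477 d.
q = Δh / Σ(b_i/K_i) = 2.79 / 5477 = 0.0005094 m/day.
In each layer the seepage velocity is v_i = q/n_i, so the layer transit time is t_i = b_i·n_i / q:
  layer 1 (fine sand): t_1 = 13.5 × 0.29 / 0.0005094 = 7686 d
  layer 2 (clay): t_2 = 1.87 × 0.07 / 0.0005094 = 257.0 d
Total t = Σ t_i = 7943 days = 21.75 years.

21.7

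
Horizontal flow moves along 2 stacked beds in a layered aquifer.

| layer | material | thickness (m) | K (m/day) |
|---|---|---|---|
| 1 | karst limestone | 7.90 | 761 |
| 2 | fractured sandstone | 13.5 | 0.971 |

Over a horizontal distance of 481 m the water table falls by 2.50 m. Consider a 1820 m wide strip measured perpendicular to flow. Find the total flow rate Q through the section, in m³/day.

Flow is parallel to layering, so each bed carries its own Darcy discharge and the transmissivities add.
Σ(K_i·b_i) = 761×7.90 + 0.971×13.5 = 6025 m²/day.
Hydraulic gradient i = Δh / L = 2.50 / 481 = 0.005198.
Q = Σ(K_i·b_i) · W · i = 6025 × 1820 × 0.005198 = 56993 m³/day.

57000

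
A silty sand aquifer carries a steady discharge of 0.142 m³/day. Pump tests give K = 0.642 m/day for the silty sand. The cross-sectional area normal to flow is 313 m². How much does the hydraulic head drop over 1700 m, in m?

From Q = K·A·i, i = Q / (K·A) = 0.142 / (0.6420 × 313.0) = 0.0007067.
Head loss Δh = i · L = 0.0007067 × 1700 = 1.201 m.

1.20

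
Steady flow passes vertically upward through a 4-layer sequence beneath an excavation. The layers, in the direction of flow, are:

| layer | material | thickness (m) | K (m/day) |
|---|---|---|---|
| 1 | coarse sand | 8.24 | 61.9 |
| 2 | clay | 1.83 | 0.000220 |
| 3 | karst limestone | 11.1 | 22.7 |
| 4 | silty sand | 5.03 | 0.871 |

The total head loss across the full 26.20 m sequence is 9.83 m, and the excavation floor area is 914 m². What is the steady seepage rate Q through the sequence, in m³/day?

Flow is perpendicular to layering, so the layers act in series and the equivalent K is the thickness-weighted harmonic mean.
Total thickness L = 8.24 + 1.83 + 11.1 + 5.03 = 26.20 m.
Σ(b_i/K_i) = 8.24/61.9 + 1.83/0.000220 + 11.1/22.7 + 5.03/0.871 = 8325 d.
K_eq = L / Σ(b_i/K_i) = 26.20 / 8325 = 0.003147 m/day.
Q = K_eq · A · (Δh/L) = 0.003147 × 914 × (9.83/26.20) = 1.079 m³/day.

1.08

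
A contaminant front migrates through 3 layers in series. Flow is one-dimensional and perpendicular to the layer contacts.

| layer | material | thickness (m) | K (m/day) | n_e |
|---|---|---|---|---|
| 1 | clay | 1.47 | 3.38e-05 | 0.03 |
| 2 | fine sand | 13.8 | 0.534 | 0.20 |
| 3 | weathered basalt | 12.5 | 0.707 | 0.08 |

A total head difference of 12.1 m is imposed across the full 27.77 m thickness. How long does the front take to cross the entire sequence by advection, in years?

With flow normal to the layers, continuity requires the same specific discharge q through every layer.
Σ(b_i/K_i) = 1.47/3.38e-05 + 13.8/0.534 + 12.5/0.707 = 43535 d.
q = Δh / Σ(b_i/K_i) = 12.1 / 43535 = 0.0002779 m/day.
In each layer the seepage velocity is v_i = q/n_i, so the layer transit time is t_i = b_i·n_i / q:
  layer 1 (clay): t_1 = 1.47 × 0.03 / 0.0002779 = 158.7 d
  layer 2 (fine sand): t_2 = 13.8 × 0.20 / 0.0002779 = 9930 d
  layer 3 (weathered basalt): t_3 = 12.5 × 0.08 / 0.0002779 = 3598 d
Total t = Σ t_i = 13687 days = 37.47 years.

37.5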